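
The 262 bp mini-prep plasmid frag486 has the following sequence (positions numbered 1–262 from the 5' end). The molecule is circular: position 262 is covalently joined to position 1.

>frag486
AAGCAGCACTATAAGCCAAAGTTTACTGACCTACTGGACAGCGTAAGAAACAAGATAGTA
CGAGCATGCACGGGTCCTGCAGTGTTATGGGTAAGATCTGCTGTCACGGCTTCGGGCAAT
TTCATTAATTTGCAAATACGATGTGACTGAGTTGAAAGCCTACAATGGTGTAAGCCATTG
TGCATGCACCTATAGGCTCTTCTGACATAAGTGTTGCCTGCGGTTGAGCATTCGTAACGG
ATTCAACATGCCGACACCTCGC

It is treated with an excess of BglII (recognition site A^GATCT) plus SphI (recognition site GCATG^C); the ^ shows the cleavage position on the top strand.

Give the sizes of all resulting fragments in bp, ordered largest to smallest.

The BglII site (AGATCT) starts at position 94.
BglII cuts after the first base of each site, so after position 94.
SphI sites (GCATGC) start at positions 64, 182.
SphI cuts after base 5 of each site (before the last base), so after positions 68, 186.
Combined cut positions: 68, 94, 186.
Circular molecule, 3 cuts → 3 fragments:
  69–94 → 26 bp
  95–186 → 92 bp
  187–262 then 1–68 → 76 + 68 = 144 bp
Sorted largest to smallest: 144, 92, 26 bp.

144, 92, 26 bp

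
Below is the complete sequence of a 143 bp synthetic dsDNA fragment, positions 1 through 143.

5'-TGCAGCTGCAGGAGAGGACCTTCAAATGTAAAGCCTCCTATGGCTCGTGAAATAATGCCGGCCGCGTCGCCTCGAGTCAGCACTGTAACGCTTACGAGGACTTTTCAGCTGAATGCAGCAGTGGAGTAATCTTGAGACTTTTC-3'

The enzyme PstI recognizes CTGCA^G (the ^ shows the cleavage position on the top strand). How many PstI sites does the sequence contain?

1

CTGCAG occurs starting at position 6.
PstI cuts at 1 site.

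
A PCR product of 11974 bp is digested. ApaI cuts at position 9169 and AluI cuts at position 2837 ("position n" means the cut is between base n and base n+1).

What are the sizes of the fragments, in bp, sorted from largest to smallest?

Combined cut positions (sorted): 2837, 9169.
Linear molecule, 2 cuts → 3 fragments:
  2837 − 0 = 2837 bp
  9169 − 2837 = 6332 bp
  11974 − 9169 = 2805 bp
Sorted largest to smallest: 6332, 2837, 2805 bp.

6332, 2837, 2805 bp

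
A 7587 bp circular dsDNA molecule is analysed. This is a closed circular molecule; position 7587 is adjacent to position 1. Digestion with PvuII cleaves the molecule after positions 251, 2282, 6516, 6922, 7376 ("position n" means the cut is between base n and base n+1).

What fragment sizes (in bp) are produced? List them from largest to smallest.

Circular molecule, 5 cuts → 5 fragments:
  2282 − 251 = 2031 bp
  6516 − 2282 = 4234 bp
  6922 − 6516 = 406 bp
  7376 − 6922 = 454 bp
  wrap: 7587 − 7376 + 251 = 462 bp
Sorted largest to smallest: 4234, 2031, 462, 454, 406 bp.

4234, 2031, 462, 454, 406 bp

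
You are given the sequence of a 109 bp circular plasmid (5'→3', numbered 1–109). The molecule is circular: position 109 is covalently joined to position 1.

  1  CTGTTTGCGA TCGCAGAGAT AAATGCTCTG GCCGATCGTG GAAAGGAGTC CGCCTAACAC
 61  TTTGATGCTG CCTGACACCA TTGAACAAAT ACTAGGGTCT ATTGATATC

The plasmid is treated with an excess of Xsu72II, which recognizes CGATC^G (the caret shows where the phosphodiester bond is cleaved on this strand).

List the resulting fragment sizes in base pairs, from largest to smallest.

Xsu72II sites (CGATCG) start at positions 8, 33.
Xsu72II cuts after base 5 of each site (before the last base), so after positions 12, 37.
Circular molecule, 2 cuts → 2 fragments:
  13–37 → 25 bp
  38–109 then 1–12 → 72 + 12 = 84 bp
Sorted largest to smallest: 84, 25 bp.

84, 25 bp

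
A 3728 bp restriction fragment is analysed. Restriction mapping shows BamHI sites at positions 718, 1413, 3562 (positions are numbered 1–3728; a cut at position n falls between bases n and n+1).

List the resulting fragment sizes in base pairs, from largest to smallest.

2149, 718, 695, 166 bp

Linear molecule, 3 cuts → 4 fragments:
  718 − 0 = 718 bp
  1413 − 718 = 695 bp
  3562 − 1413 = 2149 bp
  3728 − 3562 = 166 bp
Sorted largest to smallest: 2149, 718, 695, 166 bp.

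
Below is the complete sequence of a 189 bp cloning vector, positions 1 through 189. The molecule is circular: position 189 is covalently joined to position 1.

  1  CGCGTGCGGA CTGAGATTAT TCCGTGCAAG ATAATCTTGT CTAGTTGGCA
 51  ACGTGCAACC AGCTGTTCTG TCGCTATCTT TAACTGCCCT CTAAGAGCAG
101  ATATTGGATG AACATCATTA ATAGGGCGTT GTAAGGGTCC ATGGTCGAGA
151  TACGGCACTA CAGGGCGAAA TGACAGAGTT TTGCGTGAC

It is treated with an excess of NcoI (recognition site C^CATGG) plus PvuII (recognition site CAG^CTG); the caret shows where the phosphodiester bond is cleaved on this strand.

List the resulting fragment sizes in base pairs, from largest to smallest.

The NcoI site (CCATGG) starts at position 139.
NcoI cuts after the first base of each site, so after position 139.
The PvuII site (CAGCTG) starts at position 60.
PvuII cuts after base 3 of each site, so after position 62.
Combined cut positions: 62, 139.
Circular molecule, 2 cuts → 2 fragments:
  63–139 → 77 bp
  140–189 then 1–62 → 50 + 62 = 112 bp
Sorted largest to smallest: 112, 77 bp.

112, 77 bp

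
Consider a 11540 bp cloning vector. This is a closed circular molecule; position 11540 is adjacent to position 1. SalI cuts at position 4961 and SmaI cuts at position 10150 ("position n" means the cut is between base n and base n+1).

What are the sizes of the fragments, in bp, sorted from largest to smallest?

6351, 5189 bp

Combined cut positions (sorted): 4961, 10150.
Circular molecule, 2 cuts → 2 fragments:
  10150 − 4961 = 5189 bp
  wrap: 11540 − 10150 + 4961 = 6351 bp
Sorted largest to smallest: 6351, 5189 bp.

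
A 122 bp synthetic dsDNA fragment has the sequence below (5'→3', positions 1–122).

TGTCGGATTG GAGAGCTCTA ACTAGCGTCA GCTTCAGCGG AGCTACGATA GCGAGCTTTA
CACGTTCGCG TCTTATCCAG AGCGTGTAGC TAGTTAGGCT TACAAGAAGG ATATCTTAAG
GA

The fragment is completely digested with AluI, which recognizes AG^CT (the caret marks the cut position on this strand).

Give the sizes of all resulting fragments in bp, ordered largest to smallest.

34, 33, 16, 15, 13, 11 bp

AluI sites (AGCT) start at positions 14, 30, 41, 54, 88.
AluI cuts after base 2 of each site, so after positions 15, 31, 42, 55, 89.
Linear molecule, 5 cuts → 6 fragments:
  1–15 → 15 bp
  16–31 → 16 bp
  32–42 → 11 bp
  43–55 → 13 bp
  56–89 → 34 bp
  90–122 → 33 bp
Sorted largest to smallest: 34, 33, 16, 15, 13, 11 bp.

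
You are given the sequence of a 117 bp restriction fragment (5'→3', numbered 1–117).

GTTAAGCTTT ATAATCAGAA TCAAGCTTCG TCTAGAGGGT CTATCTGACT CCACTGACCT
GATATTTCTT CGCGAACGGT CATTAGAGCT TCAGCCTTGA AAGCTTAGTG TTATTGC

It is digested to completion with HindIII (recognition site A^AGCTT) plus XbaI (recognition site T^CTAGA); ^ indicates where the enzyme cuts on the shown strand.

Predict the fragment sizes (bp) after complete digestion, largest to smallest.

70, 19, 16, 8, 4 bp

HindIII sites (AAGCTT) start at positions 4, 23, 101.
HindIII cuts after the first base of each site, so after positions 4, 23, 101.
The XbaI site (TCTAGA) starts at position 31.
XbaI cuts after the first base of each site, so after position 31.
Combined cut positions: 4, 23, 31, 101.
Linear molecule, 4 cuts → 5 fragments:
  1–4 → 4 bp
  5–23 → 19 bp
  24–31 → 8 bp
  32–101 → 70 bp
  102–117 → 16 bp
Sorted largest to smallest: 70, 19, 16, 8, 4 bp.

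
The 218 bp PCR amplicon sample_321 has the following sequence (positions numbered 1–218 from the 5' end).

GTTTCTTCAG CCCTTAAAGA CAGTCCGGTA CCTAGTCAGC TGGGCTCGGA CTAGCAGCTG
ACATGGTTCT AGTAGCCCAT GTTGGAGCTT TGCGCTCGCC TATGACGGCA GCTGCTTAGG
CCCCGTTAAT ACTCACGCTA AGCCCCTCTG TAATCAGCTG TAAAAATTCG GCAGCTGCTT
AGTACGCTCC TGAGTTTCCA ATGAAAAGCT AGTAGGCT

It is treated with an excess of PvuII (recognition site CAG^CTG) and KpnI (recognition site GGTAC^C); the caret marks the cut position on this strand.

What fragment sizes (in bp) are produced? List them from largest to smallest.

54, 46, 44, 31, 18, 17, 8 bp

PvuII sites (CAGCTG) start at positions 37, 55, 109, 155, 172.
PvuII cuts after base 3 of each site, so after positions 39, 57, 111, 157, 174.
The KpnI site (GGTACC) starts at position 27.
KpnI cuts after base 5 of each site (before the last base), so after position 31.
Combined cut positions: 31, 39, 57, 111, 157, 174.
Linear molecule, 6 cuts → 7 fragments:
  1–31 → 31 bp
  32–39 → 8 bp
  40–57 → 18 bp
  58–111 → 54 bp
  112–157 → 46 bp
  158–174 → 17 bp
  175–218 → 44 bp
Sorted largest to smallest: 54, 46, 44, 31, 18, 17, 8 bp.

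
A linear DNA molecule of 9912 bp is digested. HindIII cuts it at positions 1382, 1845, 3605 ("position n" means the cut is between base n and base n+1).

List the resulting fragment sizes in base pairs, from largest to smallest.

Linear molecule, 3 cuts → 4 fragments:
  1382 − 0 = 1382 bp
  1845 − 1382 = 463 bp
  3605 − 1845 = 1760 bp
  9912 − 3605 = 6307 bp
Sorted largest to smallest: 6307, 1760, 1382, 463 bp.

6307, 1760, 1382, 463 bp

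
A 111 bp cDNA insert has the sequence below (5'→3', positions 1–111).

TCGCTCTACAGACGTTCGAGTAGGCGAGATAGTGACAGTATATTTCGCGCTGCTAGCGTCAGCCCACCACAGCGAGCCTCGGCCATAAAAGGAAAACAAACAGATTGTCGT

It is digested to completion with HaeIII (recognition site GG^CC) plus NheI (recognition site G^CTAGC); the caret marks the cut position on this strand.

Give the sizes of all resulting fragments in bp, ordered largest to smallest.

52, 30, 29 bp

The HaeIII site (GGCC) starts at position 81.
HaeIII cuts after base 2 of each site, so after position 82.
The NheI site (GCTAGC) starts at position 52.
NheI cuts after the first base of each site, so after position 52.
Combined cut positions: 52, 82.
Linear molecule, 2 cuts → 3 fragments:
  1–52 → 52 bp
  53–82 → 30 bp
  83–111 → 29 bp
Sorted largest to smallest: 52, 30, 29 bp.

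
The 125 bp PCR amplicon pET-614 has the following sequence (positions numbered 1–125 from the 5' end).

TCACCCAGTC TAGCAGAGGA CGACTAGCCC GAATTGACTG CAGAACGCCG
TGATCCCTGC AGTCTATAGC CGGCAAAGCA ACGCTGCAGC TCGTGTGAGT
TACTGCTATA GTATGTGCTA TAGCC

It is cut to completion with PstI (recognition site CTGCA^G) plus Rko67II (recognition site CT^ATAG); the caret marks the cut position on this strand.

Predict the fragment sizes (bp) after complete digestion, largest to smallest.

42, 23, 19, 19, 12, 6, 4 bp

PstI sites (CTGCAG) start at positions 38, 57, 84.
PstI cuts after base 5 of each site (before the last base), so after positions 42, 61, 88.
Rko67II sites (CTATAG) start at positions 64, 106, 118.
Rko67II cuts after base 2 of each site, so after positions 65, 107, 119.
Combined cut positions: 42, 61, 65, 88, 107, 119.
Linear molecule, 6 cuts → 7 fragments:
  1–42 → 42 bp
  43–61 → 19 bp
  62–65 → 4 bp
  66–88 → 23 bp
  89–107 → 19 bp
  108–119 → 12 bp
  120–125 → 6 bp
Sorted largest to smallest: 42, 23, 19, 19, 12, 6, 4 bp.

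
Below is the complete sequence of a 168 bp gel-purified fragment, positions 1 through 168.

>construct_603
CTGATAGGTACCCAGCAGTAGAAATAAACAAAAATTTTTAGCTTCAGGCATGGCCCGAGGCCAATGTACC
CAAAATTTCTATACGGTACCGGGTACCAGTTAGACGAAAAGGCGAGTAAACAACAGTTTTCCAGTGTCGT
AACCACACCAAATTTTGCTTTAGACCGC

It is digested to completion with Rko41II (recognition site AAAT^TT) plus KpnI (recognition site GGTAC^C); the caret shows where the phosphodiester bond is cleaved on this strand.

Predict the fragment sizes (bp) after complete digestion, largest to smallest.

Rko41II sites (AAATTT) start at positions 32, 73, 150.
Rko41II cuts after base 4 of each site, so after positions 35, 76, 153.
KpnI sites (GGTACC) start at positions 7, 85, 92.
KpnI cuts after base 5 of each site (before the last base), so after positions 11, 89, 96.
Combined cut positions: 11, 35, 76, 89, 96, 153.
Linear molecule, 6 cuts → 7 fragments:
  1–11 → 11 bp
  12–35 → 24 bp
  36–76 → 41 bp
  77–89 → 13 bp
  90–96 → 7 bp
  97–153 → 57 bp
  154–168 → 15 bp
Sorted largest to smallest: 57, 41, 24, 15, 13, 11, 7 bp.

57, 41, 24, 15, 13, 11, 7 bp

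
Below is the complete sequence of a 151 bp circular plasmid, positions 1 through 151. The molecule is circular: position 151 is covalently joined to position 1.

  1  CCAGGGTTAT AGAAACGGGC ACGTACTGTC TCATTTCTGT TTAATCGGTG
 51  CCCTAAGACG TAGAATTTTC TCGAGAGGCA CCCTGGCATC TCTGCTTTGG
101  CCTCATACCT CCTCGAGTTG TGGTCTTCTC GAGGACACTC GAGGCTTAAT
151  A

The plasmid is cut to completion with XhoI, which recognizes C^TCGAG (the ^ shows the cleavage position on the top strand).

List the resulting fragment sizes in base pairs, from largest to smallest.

83, 42, 16, 10 bp

XhoI sites (CTCGAG) start at positions 70, 112, 128, 138.
XhoI cuts after the first base of each site, so after positions 70, 112, 128, 138.
Circular molecule, 4 cuts → 4 fragments:
  71–112 → 42 bp
  113–128 → 16 bp
  129–138 → 10 bp
  139–151 then 1–70 → 13 + 70 = 83 bp
Sorted largest to smallest: 83, 42, 16, 10 bp.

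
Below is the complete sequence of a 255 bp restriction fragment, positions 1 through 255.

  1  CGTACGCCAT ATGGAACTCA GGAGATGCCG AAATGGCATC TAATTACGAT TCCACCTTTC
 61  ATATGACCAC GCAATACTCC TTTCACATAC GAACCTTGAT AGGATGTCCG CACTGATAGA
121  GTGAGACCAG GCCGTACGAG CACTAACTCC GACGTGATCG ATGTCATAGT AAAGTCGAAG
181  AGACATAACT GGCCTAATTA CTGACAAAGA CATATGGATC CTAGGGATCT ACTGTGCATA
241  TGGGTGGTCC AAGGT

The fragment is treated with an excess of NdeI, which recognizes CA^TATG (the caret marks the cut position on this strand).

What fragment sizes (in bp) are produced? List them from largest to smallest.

151, 52, 26, 17, 9 bp

NdeI sites (CATATG) start at positions 8, 60, 211, 237.
NdeI cuts after base 2 of each site, so after positions 9, 61, 212, 238.
Linear molecule, 4 cuts → 5 fragments:
  1–9 → 9 bp
  10–61 → 52 bp
  62–212 → 151 bp
  213–238 → 26 bp
  239–255 → 17 bp
Sorted largest to smallest: 151, 52, 26, 17, 9 bp.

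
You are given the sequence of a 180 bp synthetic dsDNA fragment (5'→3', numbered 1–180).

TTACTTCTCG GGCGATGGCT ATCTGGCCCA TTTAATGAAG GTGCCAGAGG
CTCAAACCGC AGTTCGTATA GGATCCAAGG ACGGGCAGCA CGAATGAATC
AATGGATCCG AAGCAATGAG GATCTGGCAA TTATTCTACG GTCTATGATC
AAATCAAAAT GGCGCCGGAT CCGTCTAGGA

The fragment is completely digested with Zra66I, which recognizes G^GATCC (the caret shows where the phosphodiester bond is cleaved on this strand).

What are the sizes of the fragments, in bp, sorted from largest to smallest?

71, 63, 33, 13 bp

Zra66I sites (GGATCC) start at positions 71, 104, 167.
Zra66I cuts after the first base of each site, so after positions 71, 104, 167.
Linear molecule, 3 cuts → 4 fragments:
  1–71 → 71 bp
  72–104 → 33 bp
  105–167 → 63 bp
  168–180 → 13 bp
Sorted largest to smallest: 71, 63, 33, 13 bp.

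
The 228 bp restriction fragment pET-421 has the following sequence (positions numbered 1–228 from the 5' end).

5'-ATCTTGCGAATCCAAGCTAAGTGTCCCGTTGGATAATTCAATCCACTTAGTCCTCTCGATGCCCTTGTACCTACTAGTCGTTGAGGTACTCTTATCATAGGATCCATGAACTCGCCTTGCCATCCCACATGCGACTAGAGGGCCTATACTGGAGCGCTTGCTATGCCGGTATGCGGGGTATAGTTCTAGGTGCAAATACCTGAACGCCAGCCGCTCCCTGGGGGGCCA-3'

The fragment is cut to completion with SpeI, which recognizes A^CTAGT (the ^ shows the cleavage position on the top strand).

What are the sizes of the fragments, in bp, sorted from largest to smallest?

155, 73 bp

The SpeI site (ACTAGT) starts at position 73.
SpeI cuts after the first base of each site, so after position 73.
Linear molecule, 1 cut → 2 fragments:
  1–73 → 73 bp
  74–228 → 155 bp
Sorted largest to smallest: 155, 73 bp.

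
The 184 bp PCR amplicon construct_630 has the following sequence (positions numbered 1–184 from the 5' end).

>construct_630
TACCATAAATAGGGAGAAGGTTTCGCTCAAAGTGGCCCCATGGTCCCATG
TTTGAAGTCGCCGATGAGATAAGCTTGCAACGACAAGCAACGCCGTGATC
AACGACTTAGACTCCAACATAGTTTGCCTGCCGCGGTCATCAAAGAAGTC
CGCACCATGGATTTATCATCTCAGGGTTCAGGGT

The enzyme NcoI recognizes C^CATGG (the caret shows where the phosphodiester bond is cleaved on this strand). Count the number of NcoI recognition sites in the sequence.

2

CCATGG occurs starting at positions 38, 155.
NcoI cuts at 2 sites.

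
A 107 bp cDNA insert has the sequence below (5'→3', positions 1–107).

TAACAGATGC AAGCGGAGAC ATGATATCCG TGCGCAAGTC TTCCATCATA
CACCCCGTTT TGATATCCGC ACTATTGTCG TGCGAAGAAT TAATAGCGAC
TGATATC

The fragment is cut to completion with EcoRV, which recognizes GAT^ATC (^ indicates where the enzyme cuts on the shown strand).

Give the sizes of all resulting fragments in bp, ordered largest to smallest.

40, 39, 25, 3 bp

EcoRV sites (GATATC) start at positions 23, 62, 102.
EcoRV cuts after base 3 of each site, so after positions 25, 64, 104.
Linear molecule, 3 cuts → 4 fragments:
  1–25 → 25 bp
  26–64 → 39 bp
  65–104 → 40 bp
  105–107 → 3 bp
Sorted largest to smallest: 40, 39, 25, 3 bp.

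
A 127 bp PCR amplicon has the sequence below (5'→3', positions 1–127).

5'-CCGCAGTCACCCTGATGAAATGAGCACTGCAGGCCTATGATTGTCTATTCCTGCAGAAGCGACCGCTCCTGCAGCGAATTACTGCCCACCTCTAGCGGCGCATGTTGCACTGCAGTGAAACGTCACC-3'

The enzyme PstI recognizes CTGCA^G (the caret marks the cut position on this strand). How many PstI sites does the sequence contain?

CTGCAG occurs starting at positions 27, 51, 69, 110.
PstI cuts at 4 sites.

4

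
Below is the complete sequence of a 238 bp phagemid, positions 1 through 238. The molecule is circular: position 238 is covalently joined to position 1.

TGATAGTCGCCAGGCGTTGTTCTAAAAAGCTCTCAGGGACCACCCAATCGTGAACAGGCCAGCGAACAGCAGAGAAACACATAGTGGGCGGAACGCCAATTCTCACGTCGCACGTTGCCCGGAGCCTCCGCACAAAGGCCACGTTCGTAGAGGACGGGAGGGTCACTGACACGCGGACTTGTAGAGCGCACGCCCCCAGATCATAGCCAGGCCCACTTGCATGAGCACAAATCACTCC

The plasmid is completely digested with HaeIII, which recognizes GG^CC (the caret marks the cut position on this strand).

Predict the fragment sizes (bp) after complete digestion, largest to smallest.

85, 80, 73 bp

HaeIII sites (GGCC) start at positions 57, 137, 210.
HaeIII cuts after base 2 of each site, so after positions 58, 138, 211.
Circular molecule, 3 cuts → 3 fragments:
  59–138 → 80 bp
  139–211 → 73 bp
  212–238 then 1–58 → 27 + 58 = 85 bp
Sorted largest to smallest: 85, 80, 73 bp.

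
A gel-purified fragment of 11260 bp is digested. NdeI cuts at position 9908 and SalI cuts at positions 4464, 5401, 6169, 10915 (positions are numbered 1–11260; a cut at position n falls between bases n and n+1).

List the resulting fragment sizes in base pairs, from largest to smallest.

Combined cut positions (sorted): 4464, 5401, 6169, 9908, 10915.
Linear molecule, 5 cuts → 6 fragments:
  4464 − 0 = 4464 bp
  5401 − 4464 = 937 bp
  6169 − 5401 = 768 bp
  9908 − 6169 = 3739 bp
  10915 − 9908 = 1007 bp
  11260 − 10915 = 345 bp
Sorted largest to smallest: 4464, 3739, 1007, 937, 768, 345 bp.

4464, 3739, 1007, 937, 768, 345 bp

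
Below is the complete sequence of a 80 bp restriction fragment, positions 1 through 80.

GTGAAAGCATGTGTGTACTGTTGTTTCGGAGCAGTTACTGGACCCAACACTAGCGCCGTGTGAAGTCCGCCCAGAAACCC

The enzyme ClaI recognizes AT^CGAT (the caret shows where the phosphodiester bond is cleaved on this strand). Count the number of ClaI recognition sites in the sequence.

0

No occurrence of ATCGAT is present in the sequence.
ClaI does not cut: 0 sites.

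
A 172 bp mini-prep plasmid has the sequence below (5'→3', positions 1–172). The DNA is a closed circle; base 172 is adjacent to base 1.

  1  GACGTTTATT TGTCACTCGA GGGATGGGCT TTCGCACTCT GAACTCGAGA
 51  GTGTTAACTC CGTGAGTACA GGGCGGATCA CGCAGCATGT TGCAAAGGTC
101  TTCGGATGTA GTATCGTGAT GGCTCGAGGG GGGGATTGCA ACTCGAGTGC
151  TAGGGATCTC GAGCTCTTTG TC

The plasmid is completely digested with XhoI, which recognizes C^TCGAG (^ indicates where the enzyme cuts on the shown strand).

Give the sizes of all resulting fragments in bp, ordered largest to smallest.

79, 30, 28, 19, 16 bp

XhoI sites (CTCGAG) start at positions 16, 44, 123, 142, 158.
XhoI cuts after the first base of each site, so after positions 16, 44, 123, 142, 158.
Circular molecule, 5 cuts → 5 fragments:
  17–44 → 28 bp
  45–123 → 79 bp
  124–142 → 19 bp
  143–158 → 16 bp
  159–172 then 1–16 → 14 + 16 = 30 bp
Sorted largest to smallest: 79, 30, 28, 19, 16 bp.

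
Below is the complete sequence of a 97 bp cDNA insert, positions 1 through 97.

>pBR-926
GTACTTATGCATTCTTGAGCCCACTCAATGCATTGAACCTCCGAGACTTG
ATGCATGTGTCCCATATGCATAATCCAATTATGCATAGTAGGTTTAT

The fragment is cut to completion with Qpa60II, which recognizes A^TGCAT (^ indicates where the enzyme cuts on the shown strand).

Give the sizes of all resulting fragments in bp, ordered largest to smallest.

Qpa60II sites (ATGCAT) start at positions 7, 28, 51, 66, 81.
Qpa60II cuts after the first base of each site, so after positions 7, 28, 51, 66, 81.
Linear molecule, 5 cuts → 6 fragments:
  1–7 → 7 bp
  8–28 → 21 bp
  29–51 → 23 bp
  52–66 → 15 bp
  67–81 → 15 bp
  82–97 → 16 bp
Sorted largest to smallest: 23, 21, 16, 15, 15, 7 bp.

23, 21, 16, 15, 15, 7 bp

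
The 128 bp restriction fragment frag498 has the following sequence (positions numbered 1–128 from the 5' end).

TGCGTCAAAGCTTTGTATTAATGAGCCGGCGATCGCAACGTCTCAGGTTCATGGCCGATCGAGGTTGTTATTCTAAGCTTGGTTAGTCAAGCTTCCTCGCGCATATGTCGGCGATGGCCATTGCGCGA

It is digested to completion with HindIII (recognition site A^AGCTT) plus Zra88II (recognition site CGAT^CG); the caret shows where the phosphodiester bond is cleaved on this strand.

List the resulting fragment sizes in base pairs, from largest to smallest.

HindIII sites (AAGCTT) start at positions 8, 75, 89.
HindIII cuts after the first base of each site, so after positions 8, 75, 89.
Zra88II sites (CGATCG) start at positions 30, 56.
Zra88II cuts after base 4 of each site, so after positions 33, 59.
Combined cut positions: 8, 33, 59, 75, 89.
Linear molecule, 5 cuts → 6 fragments:
  1–8 → 8 bp
  9–33 → 25 bp
  34–59 → 26 bp
  60–75 → 16 bp
  76–89 → 14 bp
  90–128 → 39 bp
Sorted largest to smallest: 39, 26, 25, 16, 14, 8 bp.

39, 26, 25, 16, 14, 8 bp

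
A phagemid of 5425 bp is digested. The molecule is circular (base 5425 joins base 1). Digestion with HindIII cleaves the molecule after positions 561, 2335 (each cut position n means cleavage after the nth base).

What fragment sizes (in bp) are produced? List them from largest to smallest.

3651, 1774 bp

Circular molecule, 2 cuts → 2 fragments:
  2335 − 561 = 1774 bp
  wrap: 5425 − 2335 + 561 = 3651 bp
Sorted largest to smallest: 3651, 1774 bp.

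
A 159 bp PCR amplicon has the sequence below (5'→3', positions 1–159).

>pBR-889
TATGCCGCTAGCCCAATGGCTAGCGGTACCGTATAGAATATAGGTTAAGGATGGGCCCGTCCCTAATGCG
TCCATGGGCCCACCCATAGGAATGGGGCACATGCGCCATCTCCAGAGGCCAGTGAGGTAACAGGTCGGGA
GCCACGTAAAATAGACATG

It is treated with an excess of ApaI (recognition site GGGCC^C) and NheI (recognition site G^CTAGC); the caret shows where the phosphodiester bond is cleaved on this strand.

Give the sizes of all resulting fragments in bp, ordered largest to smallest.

ApaI sites (GGGCCC) start at positions 53, 76.
ApaI cuts after base 5 of each site (before the last base), so after positions 57, 80.
NheI sites (GCTAGC) start at positions 7, 19.
NheI cuts after the first base of each site, so after positions 7, 19.
Combined cut positions: 7, 19, 57, 80.
Linear molecule, 4 cuts → 5 fragments:
  1–7 → 7 bp
  8–19 → 12 bp
  20–57 → 38 bp
  58–80 → 23 bp
  81–159 → 79 bp
Sorted largest to smallest: 79, 38, 23, 12, 7 bp.

79, 38, 23, 12, 7 bp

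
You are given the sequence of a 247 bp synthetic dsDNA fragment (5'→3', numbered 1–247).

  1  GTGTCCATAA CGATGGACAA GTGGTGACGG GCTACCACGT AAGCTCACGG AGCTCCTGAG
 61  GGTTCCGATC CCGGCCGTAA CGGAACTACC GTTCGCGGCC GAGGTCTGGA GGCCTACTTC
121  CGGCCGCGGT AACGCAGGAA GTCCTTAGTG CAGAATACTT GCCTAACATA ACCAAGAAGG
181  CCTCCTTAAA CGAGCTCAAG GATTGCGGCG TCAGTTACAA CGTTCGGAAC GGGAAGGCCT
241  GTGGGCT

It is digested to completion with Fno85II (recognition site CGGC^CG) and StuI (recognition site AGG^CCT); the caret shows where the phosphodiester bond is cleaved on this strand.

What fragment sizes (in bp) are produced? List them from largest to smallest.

Fno85II sites (CGGCCG) start at positions 72, 96, 121.
Fno85II cuts after base 4 of each site, so after positions 75, 99, 124.
StuI sites (AGGCCT) start at positions 110, 178, 235.
StuI cuts after base 3 of each site, so after positions 112, 180, 237.
Combined cut positions: 75, 99, 112, 124, 180, 237.
Linear molecule, 6 cuts → 7 fragments:
  1–75 → 75 bp
  76–99 → 24 bp
  100–112 → 13 bp
  113–124 → 12 bp
  125–180 → 56 bp
  181–237 → 57 bp
  238–247 → 10 bp
Sorted largest to smallest: 75, 57, 56, 24, 13, 12, 10 bp.

75, 57, 56, 24, 13, 12, 10 bp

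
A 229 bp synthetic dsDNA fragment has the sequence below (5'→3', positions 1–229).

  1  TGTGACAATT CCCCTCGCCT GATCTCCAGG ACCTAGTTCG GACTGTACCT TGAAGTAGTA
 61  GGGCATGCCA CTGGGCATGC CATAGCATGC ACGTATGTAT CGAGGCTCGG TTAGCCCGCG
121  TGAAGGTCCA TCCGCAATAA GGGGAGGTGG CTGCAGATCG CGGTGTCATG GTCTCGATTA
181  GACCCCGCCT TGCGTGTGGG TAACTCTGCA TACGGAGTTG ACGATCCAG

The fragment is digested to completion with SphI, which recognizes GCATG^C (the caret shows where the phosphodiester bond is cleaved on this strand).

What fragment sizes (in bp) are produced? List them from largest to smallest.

140, 67, 12, 10 bp

SphI sites (GCATGC) start at positions 63, 75, 85.
SphI cuts after base 5 of each site (before the last base), so after positions 67, 79, 89.
Linear molecule, 3 cuts → 4 fragments:
  1–67 → 67 bp
  68–79 → 12 bp
  80–89 → 10 bp
  90–229 → 140 bp
Sorted largest to smallest: 140, 67, 12, 10 bp.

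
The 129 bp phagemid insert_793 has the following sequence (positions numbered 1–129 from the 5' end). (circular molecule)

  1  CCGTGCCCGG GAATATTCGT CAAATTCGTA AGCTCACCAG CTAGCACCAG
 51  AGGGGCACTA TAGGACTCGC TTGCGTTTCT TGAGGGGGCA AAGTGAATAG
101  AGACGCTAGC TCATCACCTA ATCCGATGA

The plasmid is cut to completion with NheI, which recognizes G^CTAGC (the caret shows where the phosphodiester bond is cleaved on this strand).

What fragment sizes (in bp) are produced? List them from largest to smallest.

65, 64 bp

NheI sites (GCTAGC) start at positions 40, 105.
NheI cuts after the first base of each site, so after positions 40, 105.
Circular molecule, 2 cuts → 2 fragments:
  41–105 → 65 bp
  106–129 then 1–40 → 24 + 40 = 64 bp
Sorted largest to smallest: 65, 64 bp.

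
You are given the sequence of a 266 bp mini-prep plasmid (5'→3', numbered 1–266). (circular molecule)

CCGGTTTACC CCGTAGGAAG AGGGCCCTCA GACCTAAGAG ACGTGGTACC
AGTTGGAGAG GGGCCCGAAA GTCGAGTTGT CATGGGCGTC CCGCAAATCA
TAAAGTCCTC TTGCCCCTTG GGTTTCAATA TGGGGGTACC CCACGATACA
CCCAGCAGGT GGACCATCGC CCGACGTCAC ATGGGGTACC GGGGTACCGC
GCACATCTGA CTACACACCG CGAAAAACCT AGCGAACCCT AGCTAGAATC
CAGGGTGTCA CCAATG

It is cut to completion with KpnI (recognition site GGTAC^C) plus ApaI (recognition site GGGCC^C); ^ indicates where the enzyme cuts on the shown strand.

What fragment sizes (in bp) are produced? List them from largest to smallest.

95, 74, 50, 23, 16, 8 bp

KpnI sites (GGTACC) start at positions 45, 135, 185, 193.
KpnI cuts after base 5 of each site (before the last base), so after positions 49, 139, 189, 197.
ApaI sites (GGGCCC) start at positions 22, 61.
ApaI cuts after base 5 of each site (before the last base), so after positions 26, 65.
Combined cut positions: 26, 49, 65, 139, 189, 197.
Circular molecule, 6 cuts → 6 fragments:
  27–49 → 23 bp
  50–65 → 16 bp
  66–139 → 74 bp
  140–189 → 50 bp
  190–197 → 8 bp
  198–266 then 1–26 → 69 + 26 = 95 bp
Sorted largest to smallest: 95, 74, 50, 23, 16, 8 bp.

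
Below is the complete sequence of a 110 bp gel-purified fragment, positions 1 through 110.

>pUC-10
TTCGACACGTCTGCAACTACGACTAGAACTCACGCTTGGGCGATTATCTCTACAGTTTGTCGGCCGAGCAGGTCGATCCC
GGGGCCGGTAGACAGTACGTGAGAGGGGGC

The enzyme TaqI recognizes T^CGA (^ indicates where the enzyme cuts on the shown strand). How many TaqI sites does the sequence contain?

2

TCGA occurs starting at positions 2, 73.
TaqI cuts at 2 sites.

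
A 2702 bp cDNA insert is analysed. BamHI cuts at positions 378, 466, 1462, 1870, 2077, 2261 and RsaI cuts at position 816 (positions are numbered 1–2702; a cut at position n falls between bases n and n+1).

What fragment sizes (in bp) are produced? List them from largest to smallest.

646, 441, 408, 378, 350, 207, 184, 88 bp

Combined cut positions (sorted): 378, 466, 816, 1462, 1870, 2077, 2261.
Linear molecule, 7 cuts → 8 fragments:
  378 − 0 = 378 bp
  466 − 378 = 88 bp
  816 − 466 = 350 bp
  1462 − 816 = 646 bp
  1870 − 1462 = 408 bp
  2077 − 1870 = 207 bp
  2261 − 2077 = 184 bp
  2702 − 2261 = 441 bp
Sorted largest to smallest: 646, 441, 408, 378, 350, 207, 184, 88 bp.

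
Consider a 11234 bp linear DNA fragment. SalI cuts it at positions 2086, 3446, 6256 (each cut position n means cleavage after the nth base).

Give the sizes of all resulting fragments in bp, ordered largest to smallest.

4978, 2810, 2086, 1360 bp

Linear molecule, 3 cuts → 4 fragments:
  2086 − 0 = 2086 bp
  3446 − 2086 = 1360 bp
  6256 − 3446 = 2810 bp
  11234 − 6256 = 4978 bp
Sorted largest to smallest: 4978, 2810, 2086, 1360 bp.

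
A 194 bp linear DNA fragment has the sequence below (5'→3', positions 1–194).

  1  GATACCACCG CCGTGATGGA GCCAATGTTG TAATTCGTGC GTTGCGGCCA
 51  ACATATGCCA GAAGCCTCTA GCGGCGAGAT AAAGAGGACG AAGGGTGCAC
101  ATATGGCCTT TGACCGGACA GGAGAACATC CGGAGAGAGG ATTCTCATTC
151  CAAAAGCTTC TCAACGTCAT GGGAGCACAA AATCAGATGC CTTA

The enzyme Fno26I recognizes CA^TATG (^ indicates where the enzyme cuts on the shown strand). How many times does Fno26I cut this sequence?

CATATG occurs starting at positions 52, 100.
Fno26I cuts at 2 sites.

2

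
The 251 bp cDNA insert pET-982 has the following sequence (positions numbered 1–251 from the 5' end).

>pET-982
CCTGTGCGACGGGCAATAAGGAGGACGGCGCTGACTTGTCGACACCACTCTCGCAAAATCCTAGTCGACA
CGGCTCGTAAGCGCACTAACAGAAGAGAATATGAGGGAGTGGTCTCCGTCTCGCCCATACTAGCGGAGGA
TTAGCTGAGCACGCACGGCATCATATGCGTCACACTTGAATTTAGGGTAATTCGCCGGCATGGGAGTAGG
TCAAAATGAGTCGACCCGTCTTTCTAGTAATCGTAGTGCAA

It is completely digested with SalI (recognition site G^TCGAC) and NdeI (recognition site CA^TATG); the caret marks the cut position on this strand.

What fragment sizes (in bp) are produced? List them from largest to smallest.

99, 57, 38, 31, 26 bp

SalI sites (GTCGAC) start at positions 38, 64, 220.
SalI cuts after the first base of each site, so after positions 38, 64, 220.
The NdeI site (CATATG) starts at position 162.
NdeI cuts after base 2 of each site, so after position 163.
Combined cut positions: 38, 64, 163, 220.
Linear molecule, 4 cuts → 5 fragments:
  1–38 → 38 bp
  39–64 → 26 bp
  65–163 → 99 bp
  164–220 → 57 bp
  221–251 → 31 bp
Sorted largest to smallest: 99, 57, 38, 31, 26 bp.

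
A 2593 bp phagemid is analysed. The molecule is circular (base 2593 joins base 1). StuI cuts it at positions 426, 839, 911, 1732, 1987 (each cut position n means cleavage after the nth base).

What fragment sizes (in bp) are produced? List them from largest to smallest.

1032, 821, 413, 255, 72 bp

Circular molecule, 5 cuts → 5 fragments:
  839 − 426 = 413 bp
  911 − 839 = 72 bp
  1732 − 911 = 821 bp
  1987 − 1732 = 255 bp
  wrap: 2593 − 1987 + 426 = 1032 bp
Sorted largest to smallest: 1032, 821, 413, 255, 72 bp.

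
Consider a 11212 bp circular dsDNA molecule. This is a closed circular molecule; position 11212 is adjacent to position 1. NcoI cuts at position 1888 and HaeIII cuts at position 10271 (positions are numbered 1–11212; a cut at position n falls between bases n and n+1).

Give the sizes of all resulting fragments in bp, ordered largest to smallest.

Combined cut positions (sorted): 1888, 10271.
Circular molecule, 2 cuts → 2 fragments:
  10271 − 1888 = 8383 bp
  wrap: 11212 − 10271 + 1888 = 2829 bp
Sorted largest to smallest: 8383, 2829 bp.

8383, 2829 bp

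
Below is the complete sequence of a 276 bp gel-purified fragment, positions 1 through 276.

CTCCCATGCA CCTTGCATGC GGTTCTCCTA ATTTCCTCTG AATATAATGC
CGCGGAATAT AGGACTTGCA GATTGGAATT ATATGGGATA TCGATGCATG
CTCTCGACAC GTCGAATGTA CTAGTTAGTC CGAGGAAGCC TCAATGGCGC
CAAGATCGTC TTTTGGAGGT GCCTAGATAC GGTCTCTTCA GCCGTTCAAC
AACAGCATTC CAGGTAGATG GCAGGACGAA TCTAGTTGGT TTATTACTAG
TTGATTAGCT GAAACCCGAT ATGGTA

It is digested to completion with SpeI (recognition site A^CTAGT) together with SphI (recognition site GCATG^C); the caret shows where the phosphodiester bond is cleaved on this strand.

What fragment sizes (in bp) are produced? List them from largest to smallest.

SpeI sites (ACTAGT) start at positions 120, 246.
SpeI cuts after the first base of each site, so after positions 120, 246.
SphI sites (GCATGC) start at positions 15, 96.
SphI cuts after base 5 of each site (before the last base), so after positions 19, 100.
Combined cut positions: 19, 100, 120, 246.
Linear molecule, 4 cuts → 5 fragments:
  1–19 → 19 bp
  20–100 → 81 bp
  101–120 → 20 bp
  121–246 → 126 bp
  247–276 → 30 bp
Sorted largest to smallest: 126, 81, 30, 20, 19 bp.

126, 81, 30, 20, 19 bp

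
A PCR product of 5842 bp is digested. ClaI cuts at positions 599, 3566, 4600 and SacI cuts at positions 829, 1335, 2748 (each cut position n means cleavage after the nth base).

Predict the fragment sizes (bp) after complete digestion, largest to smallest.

1413, 1242, 1034, 818, 599, 506, 230 bp

Combined cut positions (sorted): 599, 829, 1335, 2748, 3566, 4600.
Linear molecule, 6 cuts → 7 fragments:
  599 − 0 = 599 bp
  829 − 599 = 230 bp
  1335 − 829 = 506 bp
  2748 − 1335 = 1413 bp
  3566 − 2748 = 818 bp
  4600 − 3566 = 1034 bp
  5842 − 4600 = 1242 bp
Sorted largest to smallest: 1413, 1242, 1034, 818, 599, 506, 230 bp.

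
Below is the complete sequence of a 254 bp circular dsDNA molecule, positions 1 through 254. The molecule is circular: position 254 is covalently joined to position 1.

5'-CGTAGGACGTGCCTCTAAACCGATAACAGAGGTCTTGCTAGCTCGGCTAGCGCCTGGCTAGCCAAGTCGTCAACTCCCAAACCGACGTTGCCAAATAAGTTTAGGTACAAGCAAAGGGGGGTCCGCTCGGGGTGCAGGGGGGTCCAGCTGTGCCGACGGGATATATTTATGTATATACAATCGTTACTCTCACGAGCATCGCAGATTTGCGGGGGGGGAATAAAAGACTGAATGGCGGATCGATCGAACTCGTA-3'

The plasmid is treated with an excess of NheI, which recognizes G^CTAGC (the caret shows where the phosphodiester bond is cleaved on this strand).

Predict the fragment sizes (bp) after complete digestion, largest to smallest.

234, 11, 9 bp

NheI sites (GCTAGC) start at positions 37, 46, 57.
NheI cuts after the first base of each site, so after positions 37, 46, 57.
Circular molecule, 3 cuts → 3 fragments:
  38–46 → 9 bp
  47–57 → 11 bp
  58–254 then 1–37 → 197 + 37 = 234 bp
Sorted largest to smallest: 234, 11, 9 bp.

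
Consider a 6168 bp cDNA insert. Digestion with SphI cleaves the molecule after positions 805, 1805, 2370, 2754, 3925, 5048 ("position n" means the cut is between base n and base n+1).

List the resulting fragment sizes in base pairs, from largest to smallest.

Linear molecule, 6 cuts → 7 fragments:
  805 − 0 = 805 bp
  1805 − 805 = 1000 bp
  2370 − 1805 = 565 bp
  2754 − 2370 = 384 bp
  3925 − 2754 = 1171 bp
  5048 − 3925 = 1123 bp
  6168 − 5048 = 1120 bp
Sorted largest to smallest: 1171, 1123, 1120, 1000, 805, 565, 384 bp.

1171, 1123, 1120, 1000, 805, 565, 384 bp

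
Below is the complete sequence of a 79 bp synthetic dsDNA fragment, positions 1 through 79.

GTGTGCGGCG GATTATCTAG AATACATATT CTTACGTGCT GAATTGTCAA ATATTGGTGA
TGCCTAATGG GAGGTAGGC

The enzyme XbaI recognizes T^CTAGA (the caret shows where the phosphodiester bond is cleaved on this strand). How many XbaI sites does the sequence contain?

1

TCTAGA occurs starting at position 16.
XbaI cuts at 1 site.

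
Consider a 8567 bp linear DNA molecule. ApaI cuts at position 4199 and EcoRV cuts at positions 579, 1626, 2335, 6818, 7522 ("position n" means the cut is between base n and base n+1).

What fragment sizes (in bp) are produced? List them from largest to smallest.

2619, 1864, 1047, 1045, 709, 704, 579 bp

Combined cut positions (sorted): 579, 1626, 2335, 4199, 6818, 7522.
Linear molecule, 6 cuts → 7 fragments:
  579 − 0 = 579 bp
  1626 − 579 = 1047 bp
  2335 − 1626 = 709 bp
  4199 − 2335 = 1864 bp
  6818 − 4199 = 2619 bp
  7522 − 6818 = 704 bp
  8567 − 7522 = 1045 bp
Sorted largest to smallest: 2619, 1864, 1047, 1045, 709, 704, 579 bp.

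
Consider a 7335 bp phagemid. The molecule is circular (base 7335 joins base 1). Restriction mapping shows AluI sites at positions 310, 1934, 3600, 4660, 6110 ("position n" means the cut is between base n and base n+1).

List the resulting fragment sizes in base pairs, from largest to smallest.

Circular molecule, 5 cuts → 5 fragments:
  1934 − 310 = 1624 bp
  3600 − 1934 = 1666 bp
  4660 − 3600 = 1060 bp
  6110 − 4660 = 1450 bp
  wrap: 7335 − 6110 + 310 = 1535 bp
Sorted largest to smallest: 1666, 1624, 1535, 1450, 1060 bp.

1666, 1624, 1535, 1450, 1060 bp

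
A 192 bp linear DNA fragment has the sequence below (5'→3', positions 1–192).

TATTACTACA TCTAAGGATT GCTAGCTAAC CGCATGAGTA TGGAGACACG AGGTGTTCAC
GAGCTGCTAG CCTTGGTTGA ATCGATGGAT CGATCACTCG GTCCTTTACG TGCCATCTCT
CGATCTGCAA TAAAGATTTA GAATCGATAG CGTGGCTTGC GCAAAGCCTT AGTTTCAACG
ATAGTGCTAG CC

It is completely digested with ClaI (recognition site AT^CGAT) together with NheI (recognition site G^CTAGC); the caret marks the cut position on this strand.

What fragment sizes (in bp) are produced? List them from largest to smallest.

ClaI sites (ATCGAT) start at positions 81, 89, 143.
ClaI cuts after base 2 of each site, so after positions 82, 90, 144.
NheI sites (GCTAGC) start at positions 21, 66, 186.
NheI cuts after the first base of each site, so after positions 21, 66, 186.
Combined cut positions: 21, 66, 82, 90, 144, 186.
Linear molecule, 6 cuts → 7 fragments:
  1–21 → 21 bp
  22–66 → 45 bp
  67–82 → 16 bp
  83–90 → 8 bp
  91–144 → 54 bp
  145–186 → 42 bp
  187–192 → 6 bp
Sorted largest to smallest: 54, 45, 42, 21, 16, 8, 6 bp.

54, 45, 42, 21, 16, 8, 6 bp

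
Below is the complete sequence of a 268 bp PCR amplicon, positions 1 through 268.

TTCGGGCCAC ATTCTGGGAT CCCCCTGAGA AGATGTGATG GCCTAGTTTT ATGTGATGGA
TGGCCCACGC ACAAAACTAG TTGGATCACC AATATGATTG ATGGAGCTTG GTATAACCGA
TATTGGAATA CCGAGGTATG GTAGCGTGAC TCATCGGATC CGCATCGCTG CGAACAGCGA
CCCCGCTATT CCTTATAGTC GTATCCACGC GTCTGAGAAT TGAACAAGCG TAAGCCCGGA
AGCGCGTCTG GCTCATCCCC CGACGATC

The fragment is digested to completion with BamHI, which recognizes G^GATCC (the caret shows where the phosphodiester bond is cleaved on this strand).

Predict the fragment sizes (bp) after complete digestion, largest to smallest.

139, 112, 17 bp

BamHI sites (GGATCC) start at positions 17, 156.
BamHI cuts after the first base of each site, so after positions 17, 156.
Linear molecule, 2 cuts → 3 fragments:
  1–17 → 17 bp
  18–156 → 139 bp
  157–268 → 112 bp
Sorted largest to smallest: 139, 112, 17 bp.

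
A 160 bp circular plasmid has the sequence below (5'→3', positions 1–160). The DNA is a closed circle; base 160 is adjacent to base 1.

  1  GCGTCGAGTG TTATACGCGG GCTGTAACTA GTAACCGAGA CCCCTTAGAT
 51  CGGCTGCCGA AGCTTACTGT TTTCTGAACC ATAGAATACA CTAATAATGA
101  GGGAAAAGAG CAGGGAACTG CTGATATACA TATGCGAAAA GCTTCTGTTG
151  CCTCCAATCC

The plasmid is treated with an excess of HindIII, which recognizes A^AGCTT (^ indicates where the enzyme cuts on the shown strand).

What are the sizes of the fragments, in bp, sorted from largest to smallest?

HindIII sites (AAGCTT) start at positions 60, 139.
HindIII cuts after the first base of each site, so after positions 60, 139.
Circular molecule, 2 cuts → 2 fragments:
  61–139 → 79 bp
  140–160 then 1–60 → 21 + 60 = 81 bp
Sorted largest to smallest: 81, 79 bp.

81, 79 bp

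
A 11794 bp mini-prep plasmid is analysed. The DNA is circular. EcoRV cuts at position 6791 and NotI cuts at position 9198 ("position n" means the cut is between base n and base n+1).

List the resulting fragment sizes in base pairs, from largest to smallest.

9387, 2407 bp

Combined cut positions (sorted): 6791, 9198.
Circular molecule, 2 cuts → 2 fragments:
  9198 − 6791 = 2407 bp
  wrap: 11794 − 9198 + 6791 = 9387 bp
Sorted largest to smallest: 9387, 2407 bp.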